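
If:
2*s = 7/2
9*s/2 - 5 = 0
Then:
No Solution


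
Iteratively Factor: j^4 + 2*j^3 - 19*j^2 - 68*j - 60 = (j + 2)*(j^3 - 19*j - 30) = (j + 2)*(j + 3)*(j^2 - 3*j - 10) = (j + 2)^2*(j + 3)*(j - 5)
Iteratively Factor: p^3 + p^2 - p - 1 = (p + 1)*(p^2 - 1) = (p - 1)*(p + 1)*(p + 1)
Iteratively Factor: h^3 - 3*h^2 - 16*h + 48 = (h - 4)*(h^2 + h - 12) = (h - 4)*(h - 3)*(h + 4)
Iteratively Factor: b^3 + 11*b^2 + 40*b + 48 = (b + 3)*(b^2 + 8*b + 16) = (b + 3)*(b + 4)*(b + 4)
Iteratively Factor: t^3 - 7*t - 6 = (t + 1)*(t^2 - t - 6) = (t - 3)*(t + 1)*(t + 2)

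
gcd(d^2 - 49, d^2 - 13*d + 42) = d - 7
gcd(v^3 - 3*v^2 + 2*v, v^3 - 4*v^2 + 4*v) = v^2 - 2*v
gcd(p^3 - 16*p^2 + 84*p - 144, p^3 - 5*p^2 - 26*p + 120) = p^2 - 10*p + 24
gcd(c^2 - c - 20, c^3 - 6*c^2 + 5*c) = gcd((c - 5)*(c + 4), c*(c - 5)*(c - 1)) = c - 5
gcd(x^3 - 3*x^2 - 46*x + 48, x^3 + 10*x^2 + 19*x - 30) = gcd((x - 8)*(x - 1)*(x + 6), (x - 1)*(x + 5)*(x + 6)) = x^2 + 5*x - 6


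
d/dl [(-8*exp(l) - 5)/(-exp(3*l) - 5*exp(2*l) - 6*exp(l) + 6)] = (-(8*exp(l) + 5)*(3*exp(2*l) + 10*exp(l) + 6) + 8*exp(3*l) + 40*exp(2*l) + 48*exp(l) - 48)*exp(l)/(exp(3*l) + 5*exp(2*l) + 6*exp(l) - 6)^2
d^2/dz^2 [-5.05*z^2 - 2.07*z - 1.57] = -10.1000000000000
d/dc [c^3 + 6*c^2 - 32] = 3*c*(c + 4)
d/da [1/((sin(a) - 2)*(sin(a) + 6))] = -2*(sin(a) + 2)*cos(a)/((sin(a) - 2)^2*(sin(a) + 6)^2)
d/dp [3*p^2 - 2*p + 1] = 6*p - 2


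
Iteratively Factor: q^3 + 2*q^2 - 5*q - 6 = (q + 3)*(q^2 - q - 2) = (q + 1)*(q + 3)*(q - 2)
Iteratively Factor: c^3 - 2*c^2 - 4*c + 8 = (c - 2)*(c^2 - 4) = (c - 2)*(c + 2)*(c - 2)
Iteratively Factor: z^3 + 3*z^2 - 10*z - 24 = (z + 4)*(z^2 - z - 6) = (z + 2)*(z + 4)*(z - 3)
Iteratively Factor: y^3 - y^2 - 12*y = (y)*(y^2 - y - 12) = y*(y + 3)*(y - 4)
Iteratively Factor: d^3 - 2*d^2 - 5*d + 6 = (d - 3)*(d^2 + d - 2) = (d - 3)*(d - 1)*(d + 2)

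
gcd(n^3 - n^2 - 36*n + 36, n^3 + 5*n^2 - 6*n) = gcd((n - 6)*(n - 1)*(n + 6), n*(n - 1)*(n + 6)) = n^2 + 5*n - 6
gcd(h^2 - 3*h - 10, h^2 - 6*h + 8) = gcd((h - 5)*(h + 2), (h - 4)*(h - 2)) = 1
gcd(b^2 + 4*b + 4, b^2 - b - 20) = 1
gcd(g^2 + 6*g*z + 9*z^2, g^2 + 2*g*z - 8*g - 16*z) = 1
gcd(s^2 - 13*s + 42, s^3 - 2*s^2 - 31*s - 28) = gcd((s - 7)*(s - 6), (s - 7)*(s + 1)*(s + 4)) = s - 7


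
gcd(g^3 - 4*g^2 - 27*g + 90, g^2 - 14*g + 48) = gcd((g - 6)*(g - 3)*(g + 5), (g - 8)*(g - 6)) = g - 6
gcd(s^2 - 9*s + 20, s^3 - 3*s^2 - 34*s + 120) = s^2 - 9*s + 20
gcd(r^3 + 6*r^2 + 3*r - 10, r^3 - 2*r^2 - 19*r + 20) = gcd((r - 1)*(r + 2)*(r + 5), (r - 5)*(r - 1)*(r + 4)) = r - 1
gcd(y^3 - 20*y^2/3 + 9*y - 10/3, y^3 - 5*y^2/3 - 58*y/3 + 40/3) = y^2 - 17*y/3 + 10/3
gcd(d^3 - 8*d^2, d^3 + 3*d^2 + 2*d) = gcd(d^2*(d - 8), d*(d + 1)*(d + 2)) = d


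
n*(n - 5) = n^2 - 5*n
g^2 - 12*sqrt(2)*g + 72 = (g - 6*sqrt(2))^2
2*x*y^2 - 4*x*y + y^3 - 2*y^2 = y*(2*x + y)*(y - 2)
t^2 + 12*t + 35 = (t + 5)*(t + 7)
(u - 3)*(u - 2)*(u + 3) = u^3 - 2*u^2 - 9*u + 18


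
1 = 1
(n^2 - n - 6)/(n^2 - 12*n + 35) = (n^2 - n - 6)/(n^2 - 12*n + 35)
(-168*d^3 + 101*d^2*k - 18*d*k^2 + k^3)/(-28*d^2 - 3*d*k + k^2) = (24*d^2 - 11*d*k + k^2)/(4*d + k)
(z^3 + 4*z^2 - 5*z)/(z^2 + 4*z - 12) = z*(z^2 + 4*z - 5)/(z^2 + 4*z - 12)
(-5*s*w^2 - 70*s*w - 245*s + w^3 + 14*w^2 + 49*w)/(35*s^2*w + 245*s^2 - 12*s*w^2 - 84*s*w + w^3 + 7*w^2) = (-w - 7)/(7*s - w)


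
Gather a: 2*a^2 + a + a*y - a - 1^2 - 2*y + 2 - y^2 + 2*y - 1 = 2*a^2 + a*y - y^2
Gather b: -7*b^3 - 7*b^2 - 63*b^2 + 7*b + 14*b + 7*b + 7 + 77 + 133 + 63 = -7*b^3 - 70*b^2 + 28*b + 280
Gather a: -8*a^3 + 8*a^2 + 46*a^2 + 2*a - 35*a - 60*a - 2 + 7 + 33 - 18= -8*a^3 + 54*a^2 - 93*a + 20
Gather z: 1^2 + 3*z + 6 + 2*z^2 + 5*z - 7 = 2*z^2 + 8*z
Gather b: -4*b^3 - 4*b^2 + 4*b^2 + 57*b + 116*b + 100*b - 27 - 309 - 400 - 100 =-4*b^3 + 273*b - 836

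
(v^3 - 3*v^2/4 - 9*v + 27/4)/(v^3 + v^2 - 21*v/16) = 4*(v^2 - 9)/(v*(4*v + 7))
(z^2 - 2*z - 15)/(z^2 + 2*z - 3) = (z - 5)/(z - 1)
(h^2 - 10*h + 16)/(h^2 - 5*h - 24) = (h - 2)/(h + 3)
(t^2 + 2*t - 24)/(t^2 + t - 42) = (t^2 + 2*t - 24)/(t^2 + t - 42)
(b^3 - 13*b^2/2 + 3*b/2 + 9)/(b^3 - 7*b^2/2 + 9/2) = (b - 6)/(b - 3)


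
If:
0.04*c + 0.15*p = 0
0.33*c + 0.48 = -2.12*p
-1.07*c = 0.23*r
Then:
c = 2.04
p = -0.54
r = -9.49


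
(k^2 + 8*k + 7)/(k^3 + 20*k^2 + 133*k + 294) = (k + 1)/(k^2 + 13*k + 42)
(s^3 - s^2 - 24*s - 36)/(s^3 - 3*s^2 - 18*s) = (s + 2)/s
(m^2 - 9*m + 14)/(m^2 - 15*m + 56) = (m - 2)/(m - 8)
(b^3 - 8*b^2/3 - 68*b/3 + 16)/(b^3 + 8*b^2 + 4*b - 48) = (b^2 - 20*b/3 + 4)/(b^2 + 4*b - 12)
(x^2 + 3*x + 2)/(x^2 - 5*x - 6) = (x + 2)/(x - 6)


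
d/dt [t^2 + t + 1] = 2*t + 1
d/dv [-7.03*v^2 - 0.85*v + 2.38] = -14.06*v - 0.85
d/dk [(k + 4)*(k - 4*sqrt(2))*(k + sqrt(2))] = 3*k^2 - 6*sqrt(2)*k + 8*k - 12*sqrt(2) - 8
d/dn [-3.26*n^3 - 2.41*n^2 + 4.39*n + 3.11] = -9.78*n^2 - 4.82*n + 4.39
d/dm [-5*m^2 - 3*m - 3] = -10*m - 3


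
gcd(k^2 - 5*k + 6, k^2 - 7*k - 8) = 1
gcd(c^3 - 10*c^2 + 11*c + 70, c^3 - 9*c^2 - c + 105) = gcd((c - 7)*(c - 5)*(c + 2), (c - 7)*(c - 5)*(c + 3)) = c^2 - 12*c + 35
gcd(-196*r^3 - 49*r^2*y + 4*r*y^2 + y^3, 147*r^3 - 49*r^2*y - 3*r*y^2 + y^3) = -49*r^2 + y^2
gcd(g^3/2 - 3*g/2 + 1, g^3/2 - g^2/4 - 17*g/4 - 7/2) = g + 2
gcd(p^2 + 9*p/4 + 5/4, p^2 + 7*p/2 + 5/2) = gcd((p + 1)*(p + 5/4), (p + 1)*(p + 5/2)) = p + 1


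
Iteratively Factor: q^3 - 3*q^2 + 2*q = (q - 2)*(q^2 - q) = (q - 2)*(q - 1)*(q)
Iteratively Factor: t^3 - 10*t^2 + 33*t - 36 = (t - 4)*(t^2 - 6*t + 9) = (t - 4)*(t - 3)*(t - 3)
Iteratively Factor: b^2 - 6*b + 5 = (b - 5)*(b - 1)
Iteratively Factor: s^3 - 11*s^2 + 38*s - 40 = (s - 4)*(s^2 - 7*s + 10) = (s - 4)*(s - 2)*(s - 5)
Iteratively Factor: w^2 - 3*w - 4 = (w + 1)*(w - 4)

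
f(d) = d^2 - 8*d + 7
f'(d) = 2*d - 8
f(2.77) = -7.49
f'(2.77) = -2.46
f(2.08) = -5.31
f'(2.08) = -3.84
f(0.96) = 0.24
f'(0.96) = -6.08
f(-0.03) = 7.24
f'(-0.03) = -8.06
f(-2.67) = 35.49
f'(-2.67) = -13.34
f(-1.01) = 16.10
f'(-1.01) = -10.02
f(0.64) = 2.29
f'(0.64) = -6.72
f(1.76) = -3.98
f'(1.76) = -4.48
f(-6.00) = 91.00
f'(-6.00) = -20.00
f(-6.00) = 91.00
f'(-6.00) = -20.00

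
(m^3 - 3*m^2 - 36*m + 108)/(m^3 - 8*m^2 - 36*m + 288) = (m - 3)/(m - 8)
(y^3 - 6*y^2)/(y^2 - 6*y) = y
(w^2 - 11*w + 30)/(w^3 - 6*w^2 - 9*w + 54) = (w - 5)/(w^2 - 9)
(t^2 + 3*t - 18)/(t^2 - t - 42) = (t - 3)/(t - 7)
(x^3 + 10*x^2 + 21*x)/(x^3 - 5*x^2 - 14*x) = (x^2 + 10*x + 21)/(x^2 - 5*x - 14)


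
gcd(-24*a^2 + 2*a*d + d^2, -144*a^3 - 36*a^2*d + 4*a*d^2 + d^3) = 6*a + d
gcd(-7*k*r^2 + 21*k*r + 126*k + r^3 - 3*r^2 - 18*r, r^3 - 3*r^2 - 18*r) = r^2 - 3*r - 18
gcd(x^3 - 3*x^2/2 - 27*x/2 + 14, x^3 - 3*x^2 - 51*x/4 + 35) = x^2 - x/2 - 14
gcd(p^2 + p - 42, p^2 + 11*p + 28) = p + 7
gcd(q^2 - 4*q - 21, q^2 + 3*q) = q + 3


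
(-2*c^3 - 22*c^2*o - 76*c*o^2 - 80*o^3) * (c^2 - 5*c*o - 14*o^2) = -2*c^5 - 12*c^4*o + 62*c^3*o^2 + 608*c^2*o^3 + 1464*c*o^4 + 1120*o^5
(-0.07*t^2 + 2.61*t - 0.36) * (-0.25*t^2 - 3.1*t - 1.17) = 0.0175*t^4 - 0.4355*t^3 - 7.9191*t^2 - 1.9377*t + 0.4212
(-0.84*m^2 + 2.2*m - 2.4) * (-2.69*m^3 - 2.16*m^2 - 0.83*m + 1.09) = 2.2596*m^5 - 4.1036*m^4 + 2.4012*m^3 + 2.4424*m^2 + 4.39*m - 2.616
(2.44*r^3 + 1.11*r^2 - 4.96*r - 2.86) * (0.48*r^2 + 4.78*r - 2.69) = 1.1712*r^5 + 12.196*r^4 - 3.6386*r^3 - 28.0675*r^2 - 0.3284*r + 7.6934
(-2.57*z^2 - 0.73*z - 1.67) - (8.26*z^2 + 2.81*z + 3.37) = -10.83*z^2 - 3.54*z - 5.04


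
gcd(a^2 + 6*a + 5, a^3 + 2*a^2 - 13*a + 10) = a + 5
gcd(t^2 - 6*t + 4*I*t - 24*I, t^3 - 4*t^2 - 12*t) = t - 6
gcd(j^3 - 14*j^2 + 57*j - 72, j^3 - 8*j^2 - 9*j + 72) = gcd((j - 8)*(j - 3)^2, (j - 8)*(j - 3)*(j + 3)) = j^2 - 11*j + 24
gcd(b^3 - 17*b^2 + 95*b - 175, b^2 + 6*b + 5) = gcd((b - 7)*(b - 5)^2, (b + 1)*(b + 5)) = 1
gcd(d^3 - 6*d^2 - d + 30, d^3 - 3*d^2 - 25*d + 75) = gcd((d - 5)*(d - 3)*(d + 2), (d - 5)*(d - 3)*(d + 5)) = d^2 - 8*d + 15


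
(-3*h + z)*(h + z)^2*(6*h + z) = -18*h^4 - 33*h^3*z - 11*h^2*z^2 + 5*h*z^3 + z^4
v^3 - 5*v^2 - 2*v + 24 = (v - 4)*(v - 3)*(v + 2)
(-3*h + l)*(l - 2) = -3*h*l + 6*h + l^2 - 2*l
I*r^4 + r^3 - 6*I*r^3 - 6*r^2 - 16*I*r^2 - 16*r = r*(r - 8)*(r + 2)*(I*r + 1)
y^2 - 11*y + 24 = (y - 8)*(y - 3)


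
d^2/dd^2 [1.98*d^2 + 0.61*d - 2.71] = 3.96000000000000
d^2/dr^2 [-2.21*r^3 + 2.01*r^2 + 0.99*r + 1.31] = 4.02 - 13.26*r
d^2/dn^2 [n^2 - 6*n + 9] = 2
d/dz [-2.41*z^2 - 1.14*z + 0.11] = -4.82*z - 1.14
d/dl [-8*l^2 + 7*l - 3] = 7 - 16*l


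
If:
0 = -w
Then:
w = 0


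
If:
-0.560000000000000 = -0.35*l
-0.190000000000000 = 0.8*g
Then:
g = -0.24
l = 1.60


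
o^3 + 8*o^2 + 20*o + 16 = (o + 2)^2*(o + 4)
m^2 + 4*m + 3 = (m + 1)*(m + 3)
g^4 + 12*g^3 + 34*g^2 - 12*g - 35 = (g - 1)*(g + 1)*(g + 5)*(g + 7)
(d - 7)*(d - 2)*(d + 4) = d^3 - 5*d^2 - 22*d + 56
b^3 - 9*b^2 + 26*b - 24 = (b - 4)*(b - 3)*(b - 2)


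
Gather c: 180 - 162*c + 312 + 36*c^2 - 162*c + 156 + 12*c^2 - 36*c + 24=48*c^2 - 360*c + 672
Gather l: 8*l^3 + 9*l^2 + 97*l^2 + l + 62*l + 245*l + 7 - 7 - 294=8*l^3 + 106*l^2 + 308*l - 294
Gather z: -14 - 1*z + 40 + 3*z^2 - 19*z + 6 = 3*z^2 - 20*z + 32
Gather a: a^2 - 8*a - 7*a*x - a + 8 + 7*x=a^2 + a*(-7*x - 9) + 7*x + 8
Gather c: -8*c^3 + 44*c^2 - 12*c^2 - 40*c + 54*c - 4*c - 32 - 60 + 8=-8*c^3 + 32*c^2 + 10*c - 84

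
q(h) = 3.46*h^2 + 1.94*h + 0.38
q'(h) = 6.92*h + 1.94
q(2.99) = 37.11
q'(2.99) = 22.63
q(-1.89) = 9.07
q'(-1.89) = -11.14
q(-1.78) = 7.89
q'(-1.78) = -10.38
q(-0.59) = 0.44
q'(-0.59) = -2.14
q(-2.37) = 15.22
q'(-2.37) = -14.46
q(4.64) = 83.87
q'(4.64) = 34.05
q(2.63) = 29.41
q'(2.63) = 20.14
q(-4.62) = 65.27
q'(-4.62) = -30.03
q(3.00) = 37.34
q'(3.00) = 22.70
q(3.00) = 37.34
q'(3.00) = 22.70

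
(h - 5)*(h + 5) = h^2 - 25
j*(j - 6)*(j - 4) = j^3 - 10*j^2 + 24*j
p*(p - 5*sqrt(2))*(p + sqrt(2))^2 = p^4 - 3*sqrt(2)*p^3 - 18*p^2 - 10*sqrt(2)*p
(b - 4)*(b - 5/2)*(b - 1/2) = b^3 - 7*b^2 + 53*b/4 - 5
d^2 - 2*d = d*(d - 2)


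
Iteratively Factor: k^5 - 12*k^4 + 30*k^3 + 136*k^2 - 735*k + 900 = (k - 3)*(k^4 - 9*k^3 + 3*k^2 + 145*k - 300) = (k - 3)*(k + 4)*(k^3 - 13*k^2 + 55*k - 75) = (k - 3)^2*(k + 4)*(k^2 - 10*k + 25) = (k - 5)*(k - 3)^2*(k + 4)*(k - 5)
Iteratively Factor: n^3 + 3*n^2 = (n)*(n^2 + 3*n) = n*(n + 3)*(n)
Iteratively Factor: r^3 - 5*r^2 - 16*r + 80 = (r + 4)*(r^2 - 9*r + 20) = (r - 4)*(r + 4)*(r - 5)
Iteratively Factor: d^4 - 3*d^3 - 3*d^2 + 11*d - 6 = (d - 1)*(d^3 - 2*d^2 - 5*d + 6) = (d - 1)*(d + 2)*(d^2 - 4*d + 3) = (d - 3)*(d - 1)*(d + 2)*(d - 1)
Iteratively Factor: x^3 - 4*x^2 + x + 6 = (x - 3)*(x^2 - x - 2) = (x - 3)*(x + 1)*(x - 2)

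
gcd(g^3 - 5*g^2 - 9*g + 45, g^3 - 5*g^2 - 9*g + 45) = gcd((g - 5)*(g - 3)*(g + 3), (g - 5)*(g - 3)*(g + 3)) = g^3 - 5*g^2 - 9*g + 45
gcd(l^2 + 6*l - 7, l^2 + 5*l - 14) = l + 7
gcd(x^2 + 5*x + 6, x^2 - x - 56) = 1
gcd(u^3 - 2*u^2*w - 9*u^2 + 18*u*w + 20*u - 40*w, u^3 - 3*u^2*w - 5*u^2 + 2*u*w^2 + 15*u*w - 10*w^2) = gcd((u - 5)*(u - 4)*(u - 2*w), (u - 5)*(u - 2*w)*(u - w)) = u^2 - 2*u*w - 5*u + 10*w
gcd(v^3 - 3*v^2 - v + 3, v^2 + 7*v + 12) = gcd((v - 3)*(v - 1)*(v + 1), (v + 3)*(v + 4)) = 1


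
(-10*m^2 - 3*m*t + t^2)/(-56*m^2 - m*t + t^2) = (10*m^2 + 3*m*t - t^2)/(56*m^2 + m*t - t^2)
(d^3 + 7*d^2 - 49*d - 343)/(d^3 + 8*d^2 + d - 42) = (d^2 - 49)/(d^2 + d - 6)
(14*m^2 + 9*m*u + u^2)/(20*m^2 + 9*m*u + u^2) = (14*m^2 + 9*m*u + u^2)/(20*m^2 + 9*m*u + u^2)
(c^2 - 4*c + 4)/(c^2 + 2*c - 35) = (c^2 - 4*c + 4)/(c^2 + 2*c - 35)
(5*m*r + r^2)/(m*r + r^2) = (5*m + r)/(m + r)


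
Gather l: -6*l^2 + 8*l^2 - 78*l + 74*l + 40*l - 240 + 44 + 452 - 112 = 2*l^2 + 36*l + 144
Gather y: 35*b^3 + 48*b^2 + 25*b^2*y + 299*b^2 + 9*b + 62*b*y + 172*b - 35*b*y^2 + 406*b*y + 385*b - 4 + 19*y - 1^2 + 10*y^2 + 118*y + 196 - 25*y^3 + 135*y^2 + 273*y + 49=35*b^3 + 347*b^2 + 566*b - 25*y^3 + y^2*(145 - 35*b) + y*(25*b^2 + 468*b + 410) + 240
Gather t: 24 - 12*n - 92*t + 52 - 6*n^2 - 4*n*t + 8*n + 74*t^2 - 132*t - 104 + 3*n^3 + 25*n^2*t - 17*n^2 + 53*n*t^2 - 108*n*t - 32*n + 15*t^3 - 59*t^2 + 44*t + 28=3*n^3 - 23*n^2 - 36*n + 15*t^3 + t^2*(53*n + 15) + t*(25*n^2 - 112*n - 180)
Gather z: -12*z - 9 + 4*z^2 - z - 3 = 4*z^2 - 13*z - 12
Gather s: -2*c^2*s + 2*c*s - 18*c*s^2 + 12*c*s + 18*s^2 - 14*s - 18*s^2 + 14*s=-18*c*s^2 + s*(-2*c^2 + 14*c)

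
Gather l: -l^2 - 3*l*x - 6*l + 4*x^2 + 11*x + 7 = -l^2 + l*(-3*x - 6) + 4*x^2 + 11*x + 7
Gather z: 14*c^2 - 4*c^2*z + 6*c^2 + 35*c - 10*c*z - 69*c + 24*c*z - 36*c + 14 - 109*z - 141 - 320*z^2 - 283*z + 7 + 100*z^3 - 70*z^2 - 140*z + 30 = 20*c^2 - 70*c + 100*z^3 - 390*z^2 + z*(-4*c^2 + 14*c - 532) - 90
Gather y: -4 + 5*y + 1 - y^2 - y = -y^2 + 4*y - 3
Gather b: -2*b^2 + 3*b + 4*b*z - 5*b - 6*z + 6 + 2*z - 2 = -2*b^2 + b*(4*z - 2) - 4*z + 4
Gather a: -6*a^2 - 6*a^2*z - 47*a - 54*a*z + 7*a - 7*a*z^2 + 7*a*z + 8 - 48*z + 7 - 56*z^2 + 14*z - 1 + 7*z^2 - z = a^2*(-6*z - 6) + a*(-7*z^2 - 47*z - 40) - 49*z^2 - 35*z + 14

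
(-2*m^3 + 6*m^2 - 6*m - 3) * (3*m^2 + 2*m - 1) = -6*m^5 + 14*m^4 - 4*m^3 - 27*m^2 + 3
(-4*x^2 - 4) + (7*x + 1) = -4*x^2 + 7*x - 3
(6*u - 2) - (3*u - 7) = 3*u + 5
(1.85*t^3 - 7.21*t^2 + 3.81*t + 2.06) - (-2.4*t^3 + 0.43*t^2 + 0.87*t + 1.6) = 4.25*t^3 - 7.64*t^2 + 2.94*t + 0.46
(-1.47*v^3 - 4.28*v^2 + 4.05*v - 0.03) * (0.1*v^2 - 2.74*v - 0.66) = -0.147*v^5 + 3.5998*v^4 + 13.1024*v^3 - 8.2752*v^2 - 2.5908*v + 0.0198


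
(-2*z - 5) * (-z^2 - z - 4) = 2*z^3 + 7*z^2 + 13*z + 20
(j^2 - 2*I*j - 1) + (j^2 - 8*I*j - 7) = 2*j^2 - 10*I*j - 8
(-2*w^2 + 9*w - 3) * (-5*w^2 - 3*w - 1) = 10*w^4 - 39*w^3 - 10*w^2 + 3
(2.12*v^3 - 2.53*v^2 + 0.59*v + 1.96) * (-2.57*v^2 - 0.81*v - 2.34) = -5.4484*v^5 + 4.7849*v^4 - 4.4278*v^3 + 0.4051*v^2 - 2.9682*v - 4.5864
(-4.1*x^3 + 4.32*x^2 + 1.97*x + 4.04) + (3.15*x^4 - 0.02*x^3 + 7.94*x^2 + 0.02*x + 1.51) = 3.15*x^4 - 4.12*x^3 + 12.26*x^2 + 1.99*x + 5.55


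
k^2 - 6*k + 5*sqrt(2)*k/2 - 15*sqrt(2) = (k - 6)*(k + 5*sqrt(2)/2)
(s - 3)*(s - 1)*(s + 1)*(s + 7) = s^4 + 4*s^3 - 22*s^2 - 4*s + 21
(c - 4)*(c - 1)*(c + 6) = c^3 + c^2 - 26*c + 24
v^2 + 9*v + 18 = (v + 3)*(v + 6)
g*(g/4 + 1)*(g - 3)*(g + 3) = g^4/4 + g^3 - 9*g^2/4 - 9*g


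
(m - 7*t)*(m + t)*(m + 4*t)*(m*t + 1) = m^4*t - 2*m^3*t^2 + m^3 - 31*m^2*t^3 - 2*m^2*t - 28*m*t^4 - 31*m*t^2 - 28*t^3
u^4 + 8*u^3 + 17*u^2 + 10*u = u*(u + 1)*(u + 2)*(u + 5)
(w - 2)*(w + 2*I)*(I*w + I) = I*w^3 - 2*w^2 - I*w^2 + 2*w - 2*I*w + 4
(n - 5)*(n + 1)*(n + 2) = n^3 - 2*n^2 - 13*n - 10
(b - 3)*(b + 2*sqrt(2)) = b^2 - 3*b + 2*sqrt(2)*b - 6*sqrt(2)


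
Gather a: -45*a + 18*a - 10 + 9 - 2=-27*a - 3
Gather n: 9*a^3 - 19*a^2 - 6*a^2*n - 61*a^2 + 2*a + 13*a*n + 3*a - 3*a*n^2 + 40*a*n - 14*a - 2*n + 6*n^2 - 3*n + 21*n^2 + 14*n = 9*a^3 - 80*a^2 - 9*a + n^2*(27 - 3*a) + n*(-6*a^2 + 53*a + 9)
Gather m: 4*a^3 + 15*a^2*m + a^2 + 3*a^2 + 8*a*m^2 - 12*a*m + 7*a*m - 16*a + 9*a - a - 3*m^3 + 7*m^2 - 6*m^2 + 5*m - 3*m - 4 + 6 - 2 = 4*a^3 + 4*a^2 - 8*a - 3*m^3 + m^2*(8*a + 1) + m*(15*a^2 - 5*a + 2)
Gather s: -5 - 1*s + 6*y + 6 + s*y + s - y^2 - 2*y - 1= s*y - y^2 + 4*y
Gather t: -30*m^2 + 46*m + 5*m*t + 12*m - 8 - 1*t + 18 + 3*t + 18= -30*m^2 + 58*m + t*(5*m + 2) + 28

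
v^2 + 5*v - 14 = (v - 2)*(v + 7)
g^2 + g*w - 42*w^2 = (g - 6*w)*(g + 7*w)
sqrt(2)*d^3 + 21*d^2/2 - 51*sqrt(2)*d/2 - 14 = (d - 2*sqrt(2))*(d + 7*sqrt(2))*(sqrt(2)*d + 1/2)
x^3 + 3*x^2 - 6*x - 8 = (x - 2)*(x + 1)*(x + 4)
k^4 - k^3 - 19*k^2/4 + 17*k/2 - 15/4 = (k - 3/2)*(k - 1)^2*(k + 5/2)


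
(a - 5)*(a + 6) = a^2 + a - 30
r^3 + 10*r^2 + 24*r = r*(r + 4)*(r + 6)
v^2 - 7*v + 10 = (v - 5)*(v - 2)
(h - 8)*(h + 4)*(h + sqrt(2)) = h^3 - 4*h^2 + sqrt(2)*h^2 - 32*h - 4*sqrt(2)*h - 32*sqrt(2)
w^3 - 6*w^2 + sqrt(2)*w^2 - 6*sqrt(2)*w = w*(w - 6)*(w + sqrt(2))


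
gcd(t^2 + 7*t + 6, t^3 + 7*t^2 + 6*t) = t^2 + 7*t + 6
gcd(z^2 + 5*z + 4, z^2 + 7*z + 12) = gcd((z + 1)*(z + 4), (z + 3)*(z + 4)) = z + 4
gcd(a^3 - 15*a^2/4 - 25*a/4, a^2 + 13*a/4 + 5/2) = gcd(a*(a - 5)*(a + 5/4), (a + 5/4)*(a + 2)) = a + 5/4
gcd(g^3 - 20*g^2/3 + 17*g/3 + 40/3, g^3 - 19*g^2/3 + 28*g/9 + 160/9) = g^2 - 23*g/3 + 40/3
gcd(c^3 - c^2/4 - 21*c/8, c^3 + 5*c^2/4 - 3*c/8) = c^2 + 3*c/2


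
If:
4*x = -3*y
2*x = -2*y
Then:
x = 0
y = 0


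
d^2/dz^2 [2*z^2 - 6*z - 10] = 4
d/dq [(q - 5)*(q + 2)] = 2*q - 3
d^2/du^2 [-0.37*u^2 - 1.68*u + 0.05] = -0.740000000000000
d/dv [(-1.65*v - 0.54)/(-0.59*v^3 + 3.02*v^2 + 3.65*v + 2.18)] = (-1.947*v^3 + 4.0272*v^2 + 3.2616*v - 1.626)/(0.3481*v^6 - 3.5636*v^5 + 4.8134*v^4 + 19.4736*v^3 + 26.4897*v^2 + 15.914*v + 4.7524)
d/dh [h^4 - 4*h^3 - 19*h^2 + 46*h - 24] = 4*h^3 - 12*h^2 - 38*h + 46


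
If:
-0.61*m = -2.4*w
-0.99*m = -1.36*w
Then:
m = 0.00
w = 0.00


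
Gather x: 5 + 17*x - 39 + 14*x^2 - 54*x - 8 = 14*x^2 - 37*x - 42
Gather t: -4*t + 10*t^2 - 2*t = 10*t^2 - 6*t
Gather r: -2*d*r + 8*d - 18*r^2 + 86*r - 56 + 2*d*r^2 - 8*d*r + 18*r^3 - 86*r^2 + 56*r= 8*d + 18*r^3 + r^2*(2*d - 104) + r*(142 - 10*d) - 56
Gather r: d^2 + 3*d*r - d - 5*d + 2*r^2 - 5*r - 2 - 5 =d^2 - 6*d + 2*r^2 + r*(3*d - 5) - 7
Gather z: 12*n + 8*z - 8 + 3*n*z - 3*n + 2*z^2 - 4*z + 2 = 9*n + 2*z^2 + z*(3*n + 4) - 6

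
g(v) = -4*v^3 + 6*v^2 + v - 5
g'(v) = -12*v^2 + 12*v + 1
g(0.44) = -3.74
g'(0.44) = 3.96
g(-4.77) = 560.87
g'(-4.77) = -329.27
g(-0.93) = 2.48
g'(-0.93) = -20.54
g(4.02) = -163.88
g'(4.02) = -144.68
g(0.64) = -2.95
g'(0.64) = 3.76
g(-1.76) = 33.63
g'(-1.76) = -57.29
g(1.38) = -2.71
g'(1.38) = -5.29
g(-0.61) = -2.47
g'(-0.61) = -10.79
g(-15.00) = 14830.00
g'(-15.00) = -2879.00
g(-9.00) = 3388.00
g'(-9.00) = -1079.00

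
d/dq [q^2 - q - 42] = 2*q - 1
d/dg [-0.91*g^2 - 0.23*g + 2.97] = -1.82*g - 0.23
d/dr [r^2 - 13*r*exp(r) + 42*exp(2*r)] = -13*r*exp(r) + 2*r + 84*exp(2*r) - 13*exp(r)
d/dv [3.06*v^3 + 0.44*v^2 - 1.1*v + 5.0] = 9.18*v^2 + 0.88*v - 1.1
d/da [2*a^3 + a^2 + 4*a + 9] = 6*a^2 + 2*a + 4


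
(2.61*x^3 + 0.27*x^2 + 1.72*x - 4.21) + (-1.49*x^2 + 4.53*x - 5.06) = 2.61*x^3 - 1.22*x^2 + 6.25*x - 9.27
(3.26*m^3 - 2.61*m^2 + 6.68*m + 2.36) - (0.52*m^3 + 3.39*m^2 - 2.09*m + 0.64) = 2.74*m^3 - 6.0*m^2 + 8.77*m + 1.72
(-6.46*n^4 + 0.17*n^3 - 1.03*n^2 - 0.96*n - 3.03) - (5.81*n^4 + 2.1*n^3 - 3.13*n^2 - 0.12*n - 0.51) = -12.27*n^4 - 1.93*n^3 + 2.1*n^2 - 0.84*n - 2.52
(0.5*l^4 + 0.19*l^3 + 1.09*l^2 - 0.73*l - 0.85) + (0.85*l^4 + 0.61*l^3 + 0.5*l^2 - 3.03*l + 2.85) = 1.35*l^4 + 0.8*l^3 + 1.59*l^2 - 3.76*l + 2.0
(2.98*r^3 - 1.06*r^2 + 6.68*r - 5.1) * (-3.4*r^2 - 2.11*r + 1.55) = -10.132*r^5 - 2.6838*r^4 - 15.8564*r^3 + 1.6022*r^2 + 21.115*r - 7.905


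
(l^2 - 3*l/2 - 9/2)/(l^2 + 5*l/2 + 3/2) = (l - 3)/(l + 1)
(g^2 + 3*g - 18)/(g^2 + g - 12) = (g + 6)/(g + 4)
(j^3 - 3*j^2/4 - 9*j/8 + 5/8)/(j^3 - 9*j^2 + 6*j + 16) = (8*j^2 - 14*j + 5)/(8*(j^2 - 10*j + 16))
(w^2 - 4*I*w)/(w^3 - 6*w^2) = (w - 4*I)/(w*(w - 6))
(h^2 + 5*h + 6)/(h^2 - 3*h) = (h^2 + 5*h + 6)/(h*(h - 3))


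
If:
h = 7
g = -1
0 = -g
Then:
No Solution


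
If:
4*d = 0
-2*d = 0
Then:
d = 0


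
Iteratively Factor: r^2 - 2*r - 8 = (r + 2)*(r - 4)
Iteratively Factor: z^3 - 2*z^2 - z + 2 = (z - 2)*(z^2 - 1) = (z - 2)*(z - 1)*(z + 1)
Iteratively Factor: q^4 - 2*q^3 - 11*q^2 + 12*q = (q)*(q^3 - 2*q^2 - 11*q + 12) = q*(q + 3)*(q^2 - 5*q + 4) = q*(q - 4)*(q + 3)*(q - 1)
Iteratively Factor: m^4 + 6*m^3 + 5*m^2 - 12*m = (m - 1)*(m^3 + 7*m^2 + 12*m) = m*(m - 1)*(m^2 + 7*m + 12) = m*(m - 1)*(m + 3)*(m + 4)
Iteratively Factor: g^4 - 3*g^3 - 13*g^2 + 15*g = (g - 1)*(g^3 - 2*g^2 - 15*g) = (g - 5)*(g - 1)*(g^2 + 3*g) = (g - 5)*(g - 1)*(g + 3)*(g)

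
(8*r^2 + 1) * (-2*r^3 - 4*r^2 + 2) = -16*r^5 - 32*r^4 - 2*r^3 + 12*r^2 + 2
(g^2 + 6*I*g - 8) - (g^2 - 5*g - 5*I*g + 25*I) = 5*g + 11*I*g - 8 - 25*I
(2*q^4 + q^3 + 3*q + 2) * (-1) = -2*q^4 - q^3 - 3*q - 2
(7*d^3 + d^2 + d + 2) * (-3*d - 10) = -21*d^4 - 73*d^3 - 13*d^2 - 16*d - 20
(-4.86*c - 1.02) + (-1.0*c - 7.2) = -5.86*c - 8.22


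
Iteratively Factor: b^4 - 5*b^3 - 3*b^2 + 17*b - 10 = (b + 2)*(b^3 - 7*b^2 + 11*b - 5) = (b - 1)*(b + 2)*(b^2 - 6*b + 5) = (b - 5)*(b - 1)*(b + 2)*(b - 1)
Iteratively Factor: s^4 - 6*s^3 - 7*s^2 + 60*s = (s - 5)*(s^3 - s^2 - 12*s) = s*(s - 5)*(s^2 - s - 12) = s*(s - 5)*(s - 4)*(s + 3)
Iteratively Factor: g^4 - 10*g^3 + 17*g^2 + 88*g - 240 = (g - 5)*(g^3 - 5*g^2 - 8*g + 48) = (g - 5)*(g + 3)*(g^2 - 8*g + 16) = (g - 5)*(g - 4)*(g + 3)*(g - 4)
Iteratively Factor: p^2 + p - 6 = (p - 2)*(p + 3)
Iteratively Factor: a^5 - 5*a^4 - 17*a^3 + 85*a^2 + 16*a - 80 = (a - 1)*(a^4 - 4*a^3 - 21*a^2 + 64*a + 80) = (a - 5)*(a - 1)*(a^3 + a^2 - 16*a - 16) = (a - 5)*(a - 4)*(a - 1)*(a^2 + 5*a + 4) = (a - 5)*(a - 4)*(a - 1)*(a + 1)*(a + 4)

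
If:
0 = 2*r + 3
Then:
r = -3/2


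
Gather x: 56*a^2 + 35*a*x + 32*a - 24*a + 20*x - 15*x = 56*a^2 + 8*a + x*(35*a + 5)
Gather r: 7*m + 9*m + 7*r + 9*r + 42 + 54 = 16*m + 16*r + 96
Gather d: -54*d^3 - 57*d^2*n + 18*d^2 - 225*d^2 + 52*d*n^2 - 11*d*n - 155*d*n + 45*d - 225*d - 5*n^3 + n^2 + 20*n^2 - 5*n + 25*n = -54*d^3 + d^2*(-57*n - 207) + d*(52*n^2 - 166*n - 180) - 5*n^3 + 21*n^2 + 20*n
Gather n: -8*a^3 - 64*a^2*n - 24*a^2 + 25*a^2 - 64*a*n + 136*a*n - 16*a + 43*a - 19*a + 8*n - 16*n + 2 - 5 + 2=-8*a^3 + a^2 + 8*a + n*(-64*a^2 + 72*a - 8) - 1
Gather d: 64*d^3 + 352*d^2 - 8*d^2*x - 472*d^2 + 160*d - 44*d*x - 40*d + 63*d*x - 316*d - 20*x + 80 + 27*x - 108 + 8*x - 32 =64*d^3 + d^2*(-8*x - 120) + d*(19*x - 196) + 15*x - 60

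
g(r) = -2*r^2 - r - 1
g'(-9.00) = 35.00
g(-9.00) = -154.00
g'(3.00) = -13.00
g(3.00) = -22.00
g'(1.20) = -5.80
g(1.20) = -5.08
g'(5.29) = -22.16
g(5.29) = -62.26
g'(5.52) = -23.08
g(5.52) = -67.46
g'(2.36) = -10.44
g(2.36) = -14.50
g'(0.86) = -4.44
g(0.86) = -3.34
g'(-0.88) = 2.52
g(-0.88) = -1.67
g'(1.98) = -8.92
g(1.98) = -10.82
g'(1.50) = -7.00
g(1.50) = -7.00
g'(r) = -4*r - 1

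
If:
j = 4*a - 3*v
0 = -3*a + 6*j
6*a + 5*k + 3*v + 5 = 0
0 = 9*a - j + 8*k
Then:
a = -80/67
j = -40/67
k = 85/67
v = -280/201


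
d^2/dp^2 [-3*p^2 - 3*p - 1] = -6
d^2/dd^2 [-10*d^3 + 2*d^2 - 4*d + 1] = 4 - 60*d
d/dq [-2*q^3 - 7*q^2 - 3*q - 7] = -6*q^2 - 14*q - 3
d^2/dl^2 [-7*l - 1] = 0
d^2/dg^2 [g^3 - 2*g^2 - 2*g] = 6*g - 4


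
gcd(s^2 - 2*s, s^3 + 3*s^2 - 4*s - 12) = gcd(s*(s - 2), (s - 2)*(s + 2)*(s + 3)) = s - 2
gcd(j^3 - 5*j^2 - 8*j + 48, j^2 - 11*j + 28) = j - 4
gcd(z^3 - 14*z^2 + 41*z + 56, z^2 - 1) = z + 1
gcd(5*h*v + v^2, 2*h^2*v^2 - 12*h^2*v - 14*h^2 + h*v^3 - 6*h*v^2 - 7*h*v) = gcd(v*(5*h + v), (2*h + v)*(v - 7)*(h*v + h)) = 1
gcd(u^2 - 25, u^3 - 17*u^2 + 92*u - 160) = u - 5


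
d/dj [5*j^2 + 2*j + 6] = 10*j + 2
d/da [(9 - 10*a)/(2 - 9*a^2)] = 2*(-45*a^2 + 81*a - 10)/(81*a^4 - 36*a^2 + 4)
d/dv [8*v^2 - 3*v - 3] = 16*v - 3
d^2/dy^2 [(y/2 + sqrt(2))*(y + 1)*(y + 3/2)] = 3*y + 5/2 + 2*sqrt(2)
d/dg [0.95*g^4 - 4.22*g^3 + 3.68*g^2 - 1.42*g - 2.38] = 3.8*g^3 - 12.66*g^2 + 7.36*g - 1.42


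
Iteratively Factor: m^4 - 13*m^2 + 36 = (m - 3)*(m^3 + 3*m^2 - 4*m - 12) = (m - 3)*(m + 3)*(m^2 - 4) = (m - 3)*(m - 2)*(m + 3)*(m + 2)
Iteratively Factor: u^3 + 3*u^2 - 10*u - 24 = (u + 4)*(u^2 - u - 6) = (u + 2)*(u + 4)*(u - 3)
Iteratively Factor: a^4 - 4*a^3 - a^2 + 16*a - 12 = (a + 2)*(a^3 - 6*a^2 + 11*a - 6) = (a - 1)*(a + 2)*(a^2 - 5*a + 6) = (a - 3)*(a - 1)*(a + 2)*(a - 2)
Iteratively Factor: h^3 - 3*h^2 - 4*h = (h + 1)*(h^2 - 4*h) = h*(h + 1)*(h - 4)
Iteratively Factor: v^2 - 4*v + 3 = (v - 1)*(v - 3)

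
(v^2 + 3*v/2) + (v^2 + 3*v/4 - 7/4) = 2*v^2 + 9*v/4 - 7/4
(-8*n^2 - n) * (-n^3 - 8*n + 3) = 8*n^5 + n^4 + 64*n^3 - 16*n^2 - 3*n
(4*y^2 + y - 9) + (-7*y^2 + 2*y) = -3*y^2 + 3*y - 9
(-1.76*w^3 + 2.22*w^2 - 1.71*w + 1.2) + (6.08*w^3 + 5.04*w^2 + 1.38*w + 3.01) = 4.32*w^3 + 7.26*w^2 - 0.33*w + 4.21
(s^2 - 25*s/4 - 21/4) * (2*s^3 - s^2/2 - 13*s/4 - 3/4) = 2*s^5 - 13*s^4 - 85*s^3/8 + 355*s^2/16 + 87*s/4 + 63/16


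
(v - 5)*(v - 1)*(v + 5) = v^3 - v^2 - 25*v + 25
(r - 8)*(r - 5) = r^2 - 13*r + 40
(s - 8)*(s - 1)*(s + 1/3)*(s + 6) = s^4 - 8*s^3/3 - 47*s^2 + 98*s/3 + 16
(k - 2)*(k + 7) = k^2 + 5*k - 14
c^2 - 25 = (c - 5)*(c + 5)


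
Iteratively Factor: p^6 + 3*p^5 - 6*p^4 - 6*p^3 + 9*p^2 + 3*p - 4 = (p + 1)*(p^5 + 2*p^4 - 8*p^3 + 2*p^2 + 7*p - 4) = (p - 1)*(p + 1)*(p^4 + 3*p^3 - 5*p^2 - 3*p + 4) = (p - 1)*(p + 1)^2*(p^3 + 2*p^2 - 7*p + 4) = (p - 1)^2*(p + 1)^2*(p^2 + 3*p - 4) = (p - 1)^3*(p + 1)^2*(p + 4)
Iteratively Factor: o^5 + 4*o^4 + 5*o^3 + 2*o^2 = (o + 1)*(o^4 + 3*o^3 + 2*o^2) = (o + 1)*(o + 2)*(o^3 + o^2) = o*(o + 1)*(o + 2)*(o^2 + o) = o^2*(o + 1)*(o + 2)*(o + 1)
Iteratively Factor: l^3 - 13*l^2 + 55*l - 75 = (l - 5)*(l^2 - 8*l + 15) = (l - 5)*(l - 3)*(l - 5)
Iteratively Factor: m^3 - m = (m)*(m^2 - 1) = m*(m + 1)*(m - 1)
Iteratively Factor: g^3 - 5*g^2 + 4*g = (g - 4)*(g^2 - g) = g*(g - 4)*(g - 1)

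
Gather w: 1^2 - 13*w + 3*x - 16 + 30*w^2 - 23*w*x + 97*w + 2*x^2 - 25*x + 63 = 30*w^2 + w*(84 - 23*x) + 2*x^2 - 22*x + 48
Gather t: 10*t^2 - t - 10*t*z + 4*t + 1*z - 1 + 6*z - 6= 10*t^2 + t*(3 - 10*z) + 7*z - 7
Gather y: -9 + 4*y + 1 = 4*y - 8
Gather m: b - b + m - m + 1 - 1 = 0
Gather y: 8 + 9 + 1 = 18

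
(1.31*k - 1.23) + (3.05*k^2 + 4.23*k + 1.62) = 3.05*k^2 + 5.54*k + 0.39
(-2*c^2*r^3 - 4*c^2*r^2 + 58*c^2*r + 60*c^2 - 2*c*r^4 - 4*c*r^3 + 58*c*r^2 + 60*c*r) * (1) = -2*c^2*r^3 - 4*c^2*r^2 + 58*c^2*r + 60*c^2 - 2*c*r^4 - 4*c*r^3 + 58*c*r^2 + 60*c*r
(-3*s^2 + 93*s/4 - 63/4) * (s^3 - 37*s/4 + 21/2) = -3*s^5 + 93*s^4/4 + 12*s^3 - 3945*s^2/16 + 6237*s/16 - 1323/8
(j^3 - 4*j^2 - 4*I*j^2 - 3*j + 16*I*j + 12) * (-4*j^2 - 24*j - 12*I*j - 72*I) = -4*j^5 - 8*j^4 + 4*I*j^4 + 60*j^3 + 8*I*j^3 - 72*j^2 - 60*I*j^2 + 864*j + 72*I*j - 864*I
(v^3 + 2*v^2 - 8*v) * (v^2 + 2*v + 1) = v^5 + 4*v^4 - 3*v^3 - 14*v^2 - 8*v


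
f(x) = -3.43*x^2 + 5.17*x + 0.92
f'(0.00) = 5.17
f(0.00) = 0.92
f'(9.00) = -56.57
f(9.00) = -230.38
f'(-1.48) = 15.32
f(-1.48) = -14.24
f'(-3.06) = 26.16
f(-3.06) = -47.02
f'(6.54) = -39.69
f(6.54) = -111.97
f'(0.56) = 1.33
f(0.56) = 2.74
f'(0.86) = -0.73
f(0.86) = 2.83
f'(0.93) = -1.21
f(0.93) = 2.76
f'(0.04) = 4.90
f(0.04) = 1.12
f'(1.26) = -3.47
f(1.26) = 1.99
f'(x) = 5.17 - 6.86*x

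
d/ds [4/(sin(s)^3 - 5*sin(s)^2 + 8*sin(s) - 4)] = 4*(4 - 3*sin(s))*cos(s)/((sin(s) - 2)^3*(sin(s) - 1)^2)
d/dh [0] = 0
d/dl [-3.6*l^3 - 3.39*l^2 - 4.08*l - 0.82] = -10.8*l^2 - 6.78*l - 4.08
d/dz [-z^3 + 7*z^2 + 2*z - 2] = -3*z^2 + 14*z + 2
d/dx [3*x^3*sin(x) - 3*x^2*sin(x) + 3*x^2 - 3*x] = 3*x^3*cos(x) + 9*x^2*sin(x) - 3*x^2*cos(x) - 6*x*sin(x) + 6*x - 3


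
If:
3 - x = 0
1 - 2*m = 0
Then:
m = 1/2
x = 3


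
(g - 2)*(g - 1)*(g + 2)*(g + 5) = g^4 + 4*g^3 - 9*g^2 - 16*g + 20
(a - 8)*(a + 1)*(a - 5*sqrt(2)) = a^3 - 5*sqrt(2)*a^2 - 7*a^2 - 8*a + 35*sqrt(2)*a + 40*sqrt(2)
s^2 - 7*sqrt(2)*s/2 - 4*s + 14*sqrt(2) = (s - 4)*(s - 7*sqrt(2)/2)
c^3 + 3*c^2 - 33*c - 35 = (c - 5)*(c + 1)*(c + 7)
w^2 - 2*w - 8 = (w - 4)*(w + 2)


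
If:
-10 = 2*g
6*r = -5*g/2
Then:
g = -5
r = 25/12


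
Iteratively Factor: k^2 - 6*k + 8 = (k - 2)*(k - 4)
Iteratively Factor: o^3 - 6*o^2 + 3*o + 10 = (o - 2)*(o^2 - 4*o - 5) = (o - 2)*(o + 1)*(o - 5)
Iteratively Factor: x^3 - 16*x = (x - 4)*(x^2 + 4*x) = (x - 4)*(x + 4)*(x)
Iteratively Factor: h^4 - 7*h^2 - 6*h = (h)*(h^3 - 7*h - 6) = h*(h - 3)*(h^2 + 3*h + 2) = h*(h - 3)*(h + 2)*(h + 1)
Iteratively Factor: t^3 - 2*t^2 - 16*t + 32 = (t - 4)*(t^2 + 2*t - 8) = (t - 4)*(t - 2)*(t + 4)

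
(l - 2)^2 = l^2 - 4*l + 4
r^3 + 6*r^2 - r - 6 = (r - 1)*(r + 1)*(r + 6)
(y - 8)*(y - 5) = y^2 - 13*y + 40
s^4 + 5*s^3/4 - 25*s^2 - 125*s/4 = s*(s - 5)*(s + 5/4)*(s + 5)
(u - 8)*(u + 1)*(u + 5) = u^3 - 2*u^2 - 43*u - 40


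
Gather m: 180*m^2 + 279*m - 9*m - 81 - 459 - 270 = 180*m^2 + 270*m - 810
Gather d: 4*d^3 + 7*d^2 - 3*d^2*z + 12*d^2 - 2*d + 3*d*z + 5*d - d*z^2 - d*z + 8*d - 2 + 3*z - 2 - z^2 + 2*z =4*d^3 + d^2*(19 - 3*z) + d*(-z^2 + 2*z + 11) - z^2 + 5*z - 4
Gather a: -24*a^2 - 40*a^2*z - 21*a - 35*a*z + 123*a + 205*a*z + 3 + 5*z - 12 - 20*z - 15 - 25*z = a^2*(-40*z - 24) + a*(170*z + 102) - 40*z - 24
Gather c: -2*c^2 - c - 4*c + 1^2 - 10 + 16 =-2*c^2 - 5*c + 7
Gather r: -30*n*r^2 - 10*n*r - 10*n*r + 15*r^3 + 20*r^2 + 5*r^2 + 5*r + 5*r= 15*r^3 + r^2*(25 - 30*n) + r*(10 - 20*n)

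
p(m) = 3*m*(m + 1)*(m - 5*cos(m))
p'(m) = 3*m*(m + 1)*(5*sin(m) + 1) + 3*m*(m - 5*cos(m)) + 3*(m + 1)*(m - 5*cos(m))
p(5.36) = 239.68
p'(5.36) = -223.14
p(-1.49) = -4.15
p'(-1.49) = 2.52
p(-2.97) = 34.34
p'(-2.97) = -26.43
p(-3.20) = 37.84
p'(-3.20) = -1.74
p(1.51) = 13.71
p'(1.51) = 82.66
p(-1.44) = -3.98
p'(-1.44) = 4.28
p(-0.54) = 3.60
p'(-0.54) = 2.33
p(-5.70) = -793.54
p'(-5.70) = 609.72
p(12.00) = 3641.38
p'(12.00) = -204.03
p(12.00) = 3641.38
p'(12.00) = -204.03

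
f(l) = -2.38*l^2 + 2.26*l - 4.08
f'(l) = 2.26 - 4.76*l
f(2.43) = -12.64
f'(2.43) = -9.31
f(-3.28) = -37.10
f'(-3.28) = 17.87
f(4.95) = -51.21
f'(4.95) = -21.30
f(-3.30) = -37.46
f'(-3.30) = 17.97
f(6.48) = -89.37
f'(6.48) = -28.58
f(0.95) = -4.08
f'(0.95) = -2.26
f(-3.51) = -41.33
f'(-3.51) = 18.97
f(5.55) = -64.85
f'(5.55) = -24.16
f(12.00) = -319.68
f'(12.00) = -54.86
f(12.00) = -319.68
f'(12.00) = -54.86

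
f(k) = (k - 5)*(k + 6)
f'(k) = 2*k + 1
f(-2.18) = -27.43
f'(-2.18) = -3.36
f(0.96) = -28.12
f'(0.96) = 2.92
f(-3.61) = -20.58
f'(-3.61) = -6.22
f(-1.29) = -29.63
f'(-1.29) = -1.58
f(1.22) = -27.29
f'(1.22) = 3.44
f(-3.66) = -20.26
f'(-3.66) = -6.32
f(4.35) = -6.73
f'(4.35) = 9.70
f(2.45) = -21.55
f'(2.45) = 5.90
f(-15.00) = 180.00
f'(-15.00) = -29.00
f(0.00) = -30.00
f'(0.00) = 1.00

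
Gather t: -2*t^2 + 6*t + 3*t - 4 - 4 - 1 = -2*t^2 + 9*t - 9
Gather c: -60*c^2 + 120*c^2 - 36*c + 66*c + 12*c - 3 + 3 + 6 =60*c^2 + 42*c + 6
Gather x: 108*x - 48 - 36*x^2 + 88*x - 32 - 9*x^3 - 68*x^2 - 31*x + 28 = -9*x^3 - 104*x^2 + 165*x - 52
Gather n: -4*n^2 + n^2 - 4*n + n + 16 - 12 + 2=-3*n^2 - 3*n + 6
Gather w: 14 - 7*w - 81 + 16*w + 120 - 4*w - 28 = 5*w + 25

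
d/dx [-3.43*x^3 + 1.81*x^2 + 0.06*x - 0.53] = -10.29*x^2 + 3.62*x + 0.06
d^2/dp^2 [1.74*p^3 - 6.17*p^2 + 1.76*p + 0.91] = 10.44*p - 12.34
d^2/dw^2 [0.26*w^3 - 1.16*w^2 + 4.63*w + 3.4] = 1.56*w - 2.32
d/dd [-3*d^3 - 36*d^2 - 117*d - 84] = -9*d^2 - 72*d - 117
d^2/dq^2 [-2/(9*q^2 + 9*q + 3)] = 4*(3*q^2 + 3*q - 3*(2*q + 1)^2 + 1)/(3*q^2 + 3*q + 1)^3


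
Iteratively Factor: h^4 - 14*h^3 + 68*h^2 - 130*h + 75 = (h - 5)*(h^3 - 9*h^2 + 23*h - 15) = (h - 5)^2*(h^2 - 4*h + 3) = (h - 5)^2*(h - 1)*(h - 3)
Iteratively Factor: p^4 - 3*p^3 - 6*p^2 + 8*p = (p + 2)*(p^3 - 5*p^2 + 4*p) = p*(p + 2)*(p^2 - 5*p + 4) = p*(p - 1)*(p + 2)*(p - 4)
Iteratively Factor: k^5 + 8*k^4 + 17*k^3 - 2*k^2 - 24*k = (k + 2)*(k^4 + 6*k^3 + 5*k^2 - 12*k) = (k + 2)*(k + 4)*(k^3 + 2*k^2 - 3*k) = (k - 1)*(k + 2)*(k + 4)*(k^2 + 3*k) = (k - 1)*(k + 2)*(k + 3)*(k + 4)*(k)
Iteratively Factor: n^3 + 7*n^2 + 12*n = (n)*(n^2 + 7*n + 12) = n*(n + 3)*(n + 4)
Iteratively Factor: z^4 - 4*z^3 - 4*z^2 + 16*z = (z)*(z^3 - 4*z^2 - 4*z + 16) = z*(z - 4)*(z^2 - 4) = z*(z - 4)*(z - 2)*(z + 2)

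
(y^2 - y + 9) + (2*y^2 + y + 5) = 3*y^2 + 14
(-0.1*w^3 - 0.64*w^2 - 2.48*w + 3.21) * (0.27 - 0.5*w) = 0.05*w^4 + 0.293*w^3 + 1.0672*w^2 - 2.2746*w + 0.8667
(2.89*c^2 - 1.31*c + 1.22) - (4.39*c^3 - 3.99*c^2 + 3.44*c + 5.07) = -4.39*c^3 + 6.88*c^2 - 4.75*c - 3.85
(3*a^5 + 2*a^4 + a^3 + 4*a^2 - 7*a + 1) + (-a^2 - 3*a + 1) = 3*a^5 + 2*a^4 + a^3 + 3*a^2 - 10*a + 2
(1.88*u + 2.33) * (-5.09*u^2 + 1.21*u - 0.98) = -9.5692*u^3 - 9.5849*u^2 + 0.9769*u - 2.2834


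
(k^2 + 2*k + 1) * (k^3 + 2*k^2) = k^5 + 4*k^4 + 5*k^3 + 2*k^2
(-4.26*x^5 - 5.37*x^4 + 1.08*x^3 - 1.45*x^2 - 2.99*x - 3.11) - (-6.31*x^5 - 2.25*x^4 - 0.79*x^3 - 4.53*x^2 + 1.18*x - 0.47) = 2.05*x^5 - 3.12*x^4 + 1.87*x^3 + 3.08*x^2 - 4.17*x - 2.64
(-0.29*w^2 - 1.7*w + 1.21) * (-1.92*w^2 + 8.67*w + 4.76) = 0.5568*w^4 + 0.7497*w^3 - 18.4426*w^2 + 2.3987*w + 5.7596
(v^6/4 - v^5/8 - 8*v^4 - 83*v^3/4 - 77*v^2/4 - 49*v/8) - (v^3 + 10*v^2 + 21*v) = v^6/4 - v^5/8 - 8*v^4 - 87*v^3/4 - 117*v^2/4 - 217*v/8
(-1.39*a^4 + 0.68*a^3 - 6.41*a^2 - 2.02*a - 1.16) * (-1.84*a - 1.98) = 2.5576*a^5 + 1.501*a^4 + 10.448*a^3 + 16.4086*a^2 + 6.134*a + 2.2968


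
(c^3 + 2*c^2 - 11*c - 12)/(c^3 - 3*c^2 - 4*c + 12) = (c^2 + 5*c + 4)/(c^2 - 4)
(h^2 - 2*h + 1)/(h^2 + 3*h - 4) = (h - 1)/(h + 4)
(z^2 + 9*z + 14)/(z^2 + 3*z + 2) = (z + 7)/(z + 1)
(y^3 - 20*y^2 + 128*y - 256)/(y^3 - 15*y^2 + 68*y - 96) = (y - 8)/(y - 3)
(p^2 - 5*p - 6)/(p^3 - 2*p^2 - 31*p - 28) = (p - 6)/(p^2 - 3*p - 28)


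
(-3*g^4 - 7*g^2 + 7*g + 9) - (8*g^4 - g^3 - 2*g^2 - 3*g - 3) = -11*g^4 + g^3 - 5*g^2 + 10*g + 12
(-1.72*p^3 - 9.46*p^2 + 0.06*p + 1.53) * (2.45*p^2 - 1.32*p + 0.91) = -4.214*p^5 - 20.9066*p^4 + 11.069*p^3 - 4.9393*p^2 - 1.965*p + 1.3923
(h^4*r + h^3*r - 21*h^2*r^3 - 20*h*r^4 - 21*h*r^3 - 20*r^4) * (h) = h^5*r + h^4*r - 21*h^3*r^3 - 20*h^2*r^4 - 21*h^2*r^3 - 20*h*r^4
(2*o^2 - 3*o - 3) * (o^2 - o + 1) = 2*o^4 - 5*o^3 + 2*o^2 - 3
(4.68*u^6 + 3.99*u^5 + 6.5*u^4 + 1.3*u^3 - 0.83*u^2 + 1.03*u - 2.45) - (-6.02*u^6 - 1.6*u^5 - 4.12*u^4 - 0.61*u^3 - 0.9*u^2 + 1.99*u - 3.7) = 10.7*u^6 + 5.59*u^5 + 10.62*u^4 + 1.91*u^3 + 0.0700000000000001*u^2 - 0.96*u + 1.25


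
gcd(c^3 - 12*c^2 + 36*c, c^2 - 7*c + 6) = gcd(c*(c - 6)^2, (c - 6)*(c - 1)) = c - 6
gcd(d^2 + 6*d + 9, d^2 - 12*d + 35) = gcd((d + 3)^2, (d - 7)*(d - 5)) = 1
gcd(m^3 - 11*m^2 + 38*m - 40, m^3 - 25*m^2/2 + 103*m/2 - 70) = m^2 - 9*m + 20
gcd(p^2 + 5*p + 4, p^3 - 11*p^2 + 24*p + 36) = p + 1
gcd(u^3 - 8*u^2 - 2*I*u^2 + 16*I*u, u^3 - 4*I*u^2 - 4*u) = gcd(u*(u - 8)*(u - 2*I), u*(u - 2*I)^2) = u^2 - 2*I*u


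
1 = 1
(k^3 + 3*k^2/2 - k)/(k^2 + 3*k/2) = (2*k^2 + 3*k - 2)/(2*k + 3)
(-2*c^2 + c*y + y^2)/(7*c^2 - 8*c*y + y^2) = (2*c + y)/(-7*c + y)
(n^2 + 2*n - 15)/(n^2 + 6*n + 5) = (n - 3)/(n + 1)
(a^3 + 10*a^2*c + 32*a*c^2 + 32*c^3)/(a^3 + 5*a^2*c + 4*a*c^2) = (a^2 + 6*a*c + 8*c^2)/(a*(a + c))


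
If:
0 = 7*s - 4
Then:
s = 4/7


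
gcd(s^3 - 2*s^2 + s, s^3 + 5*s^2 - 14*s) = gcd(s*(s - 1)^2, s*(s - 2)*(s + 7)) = s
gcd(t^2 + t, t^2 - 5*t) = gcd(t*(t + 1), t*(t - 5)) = t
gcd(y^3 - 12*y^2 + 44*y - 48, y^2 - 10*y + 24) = y^2 - 10*y + 24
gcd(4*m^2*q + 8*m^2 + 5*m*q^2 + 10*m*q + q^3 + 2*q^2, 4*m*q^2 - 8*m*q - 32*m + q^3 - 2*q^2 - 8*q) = 4*m*q + 8*m + q^2 + 2*q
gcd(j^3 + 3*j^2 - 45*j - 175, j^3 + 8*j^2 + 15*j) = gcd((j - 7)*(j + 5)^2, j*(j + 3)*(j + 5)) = j + 5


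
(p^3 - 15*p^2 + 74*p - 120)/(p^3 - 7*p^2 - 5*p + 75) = (p^2 - 10*p + 24)/(p^2 - 2*p - 15)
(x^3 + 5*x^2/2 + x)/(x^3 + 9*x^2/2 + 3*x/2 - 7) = x*(2*x + 1)/(2*x^2 + 5*x - 7)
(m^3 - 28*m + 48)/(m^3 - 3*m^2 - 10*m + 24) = (m + 6)/(m + 3)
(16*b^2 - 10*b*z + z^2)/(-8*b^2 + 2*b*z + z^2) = (-8*b + z)/(4*b + z)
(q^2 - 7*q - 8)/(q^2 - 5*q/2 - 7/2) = 2*(q - 8)/(2*q - 7)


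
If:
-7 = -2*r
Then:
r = 7/2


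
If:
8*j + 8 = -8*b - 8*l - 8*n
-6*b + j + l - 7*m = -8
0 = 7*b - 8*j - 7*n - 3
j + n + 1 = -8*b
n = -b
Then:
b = -1/14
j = -1/2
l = -1/2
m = 52/49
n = 1/14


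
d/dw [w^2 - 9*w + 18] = 2*w - 9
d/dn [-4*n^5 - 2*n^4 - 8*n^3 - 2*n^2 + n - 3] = -20*n^4 - 8*n^3 - 24*n^2 - 4*n + 1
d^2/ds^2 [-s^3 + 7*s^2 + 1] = 14 - 6*s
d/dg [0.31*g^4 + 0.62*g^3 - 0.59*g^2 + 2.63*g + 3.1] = 1.24*g^3 + 1.86*g^2 - 1.18*g + 2.63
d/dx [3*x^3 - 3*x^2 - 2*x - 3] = 9*x^2 - 6*x - 2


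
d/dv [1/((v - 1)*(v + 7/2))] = 2*(-4*v - 5)/(4*v^4 + 20*v^3 - 3*v^2 - 70*v + 49)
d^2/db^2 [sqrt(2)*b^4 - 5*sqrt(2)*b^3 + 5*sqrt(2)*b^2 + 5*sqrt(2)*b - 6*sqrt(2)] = sqrt(2)*(12*b^2 - 30*b + 10)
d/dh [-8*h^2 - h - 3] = -16*h - 1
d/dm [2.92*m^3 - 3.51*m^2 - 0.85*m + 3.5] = 8.76*m^2 - 7.02*m - 0.85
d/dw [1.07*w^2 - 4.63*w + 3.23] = 2.14*w - 4.63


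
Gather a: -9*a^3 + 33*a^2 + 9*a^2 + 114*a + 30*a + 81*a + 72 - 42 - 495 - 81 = -9*a^3 + 42*a^2 + 225*a - 546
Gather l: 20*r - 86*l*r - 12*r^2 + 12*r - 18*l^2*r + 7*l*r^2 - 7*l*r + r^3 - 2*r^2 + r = -18*l^2*r + l*(7*r^2 - 93*r) + r^3 - 14*r^2 + 33*r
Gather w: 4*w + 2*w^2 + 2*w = 2*w^2 + 6*w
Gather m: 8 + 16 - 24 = 0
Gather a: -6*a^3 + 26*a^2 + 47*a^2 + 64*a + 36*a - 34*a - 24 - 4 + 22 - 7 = -6*a^3 + 73*a^2 + 66*a - 13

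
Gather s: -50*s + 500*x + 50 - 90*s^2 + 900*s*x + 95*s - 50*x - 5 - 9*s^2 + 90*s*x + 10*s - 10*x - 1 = -99*s^2 + s*(990*x + 55) + 440*x + 44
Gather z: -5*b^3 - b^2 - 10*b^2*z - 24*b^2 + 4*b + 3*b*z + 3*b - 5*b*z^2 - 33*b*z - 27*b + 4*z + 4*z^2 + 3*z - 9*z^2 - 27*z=-5*b^3 - 25*b^2 - 20*b + z^2*(-5*b - 5) + z*(-10*b^2 - 30*b - 20)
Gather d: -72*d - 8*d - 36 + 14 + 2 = -80*d - 20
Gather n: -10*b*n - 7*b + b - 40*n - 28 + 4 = -6*b + n*(-10*b - 40) - 24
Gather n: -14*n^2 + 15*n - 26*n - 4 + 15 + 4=-14*n^2 - 11*n + 15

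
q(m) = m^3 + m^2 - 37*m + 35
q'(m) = 3*m^2 + 2*m - 37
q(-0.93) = 69.47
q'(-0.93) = -36.27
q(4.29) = -26.37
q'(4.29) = 26.79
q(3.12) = -40.33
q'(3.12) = -1.56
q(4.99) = -0.48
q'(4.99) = 47.68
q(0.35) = 22.22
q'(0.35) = -35.93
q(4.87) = -5.97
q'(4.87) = 43.89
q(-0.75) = 62.89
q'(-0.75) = -36.81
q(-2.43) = 116.47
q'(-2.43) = -24.15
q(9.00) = 512.00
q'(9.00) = 224.00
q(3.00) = -40.00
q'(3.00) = -4.00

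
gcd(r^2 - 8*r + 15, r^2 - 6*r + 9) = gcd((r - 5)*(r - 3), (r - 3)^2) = r - 3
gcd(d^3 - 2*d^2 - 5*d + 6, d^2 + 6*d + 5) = 1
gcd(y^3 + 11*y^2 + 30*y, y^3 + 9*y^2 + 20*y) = y^2 + 5*y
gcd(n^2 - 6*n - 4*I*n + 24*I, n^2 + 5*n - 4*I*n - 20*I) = n - 4*I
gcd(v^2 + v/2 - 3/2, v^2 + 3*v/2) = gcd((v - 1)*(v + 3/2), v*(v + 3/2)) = v + 3/2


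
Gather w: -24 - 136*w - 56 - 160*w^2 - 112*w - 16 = -160*w^2 - 248*w - 96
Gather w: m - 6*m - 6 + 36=30 - 5*m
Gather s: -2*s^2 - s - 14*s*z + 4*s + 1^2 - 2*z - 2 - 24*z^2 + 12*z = -2*s^2 + s*(3 - 14*z) - 24*z^2 + 10*z - 1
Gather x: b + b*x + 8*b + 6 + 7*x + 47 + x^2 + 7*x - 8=9*b + x^2 + x*(b + 14) + 45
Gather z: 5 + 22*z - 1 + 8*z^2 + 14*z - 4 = 8*z^2 + 36*z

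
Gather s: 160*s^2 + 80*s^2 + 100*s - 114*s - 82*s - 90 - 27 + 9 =240*s^2 - 96*s - 108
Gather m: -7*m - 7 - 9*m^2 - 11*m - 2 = -9*m^2 - 18*m - 9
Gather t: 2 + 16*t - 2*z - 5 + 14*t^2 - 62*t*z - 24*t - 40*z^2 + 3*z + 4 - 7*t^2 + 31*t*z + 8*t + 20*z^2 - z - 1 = 7*t^2 - 31*t*z - 20*z^2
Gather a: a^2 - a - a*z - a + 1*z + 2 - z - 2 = a^2 + a*(-z - 2)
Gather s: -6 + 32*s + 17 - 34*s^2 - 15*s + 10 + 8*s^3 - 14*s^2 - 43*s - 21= 8*s^3 - 48*s^2 - 26*s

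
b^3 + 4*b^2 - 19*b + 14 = (b - 2)*(b - 1)*(b + 7)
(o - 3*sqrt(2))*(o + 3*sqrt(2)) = o^2 - 18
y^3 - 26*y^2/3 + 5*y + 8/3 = (y - 8)*(y - 1)*(y + 1/3)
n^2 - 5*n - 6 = (n - 6)*(n + 1)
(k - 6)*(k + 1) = k^2 - 5*k - 6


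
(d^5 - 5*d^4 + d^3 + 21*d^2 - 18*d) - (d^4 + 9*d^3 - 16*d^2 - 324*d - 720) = d^5 - 6*d^4 - 8*d^3 + 37*d^2 + 306*d + 720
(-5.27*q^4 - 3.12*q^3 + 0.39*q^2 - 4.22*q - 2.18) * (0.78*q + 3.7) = -4.1106*q^5 - 21.9326*q^4 - 11.2398*q^3 - 1.8486*q^2 - 17.3144*q - 8.066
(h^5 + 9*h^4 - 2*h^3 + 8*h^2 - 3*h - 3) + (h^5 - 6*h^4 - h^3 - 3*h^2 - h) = 2*h^5 + 3*h^4 - 3*h^3 + 5*h^2 - 4*h - 3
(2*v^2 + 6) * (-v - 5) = -2*v^3 - 10*v^2 - 6*v - 30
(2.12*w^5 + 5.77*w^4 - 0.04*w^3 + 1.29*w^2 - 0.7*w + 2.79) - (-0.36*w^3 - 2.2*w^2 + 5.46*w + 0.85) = 2.12*w^5 + 5.77*w^4 + 0.32*w^3 + 3.49*w^2 - 6.16*w + 1.94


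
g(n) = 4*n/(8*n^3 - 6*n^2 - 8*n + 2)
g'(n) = 4*n*(-24*n^2 + 12*n + 8)/(8*n^3 - 6*n^2 - 8*n + 2)^2 + 4/(8*n^3 - 6*n^2 - 8*n + 2)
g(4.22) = 0.04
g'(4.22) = -0.02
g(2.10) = 0.26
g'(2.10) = -0.44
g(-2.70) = 0.06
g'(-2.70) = 0.05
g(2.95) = 0.09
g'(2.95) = -0.08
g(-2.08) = 0.10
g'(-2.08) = 0.11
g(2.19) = 0.22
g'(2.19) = -0.35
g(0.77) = -0.76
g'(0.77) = -0.42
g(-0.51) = -0.59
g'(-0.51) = 1.90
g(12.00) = 0.00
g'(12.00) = 0.00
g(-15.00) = 0.00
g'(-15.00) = 0.00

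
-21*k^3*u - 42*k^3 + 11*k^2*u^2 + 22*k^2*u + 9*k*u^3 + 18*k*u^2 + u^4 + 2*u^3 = (-k + u)*(3*k + u)*(7*k + u)*(u + 2)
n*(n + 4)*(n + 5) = n^3 + 9*n^2 + 20*n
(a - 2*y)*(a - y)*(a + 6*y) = a^3 + 3*a^2*y - 16*a*y^2 + 12*y^3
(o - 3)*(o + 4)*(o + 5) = o^3 + 6*o^2 - 7*o - 60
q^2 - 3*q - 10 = (q - 5)*(q + 2)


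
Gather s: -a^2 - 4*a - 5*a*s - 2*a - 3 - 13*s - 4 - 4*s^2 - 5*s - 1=-a^2 - 6*a - 4*s^2 + s*(-5*a - 18) - 8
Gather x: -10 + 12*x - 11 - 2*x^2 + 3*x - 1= -2*x^2 + 15*x - 22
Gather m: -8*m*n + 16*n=-8*m*n + 16*n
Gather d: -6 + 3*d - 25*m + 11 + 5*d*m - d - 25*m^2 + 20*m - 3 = d*(5*m + 2) - 25*m^2 - 5*m + 2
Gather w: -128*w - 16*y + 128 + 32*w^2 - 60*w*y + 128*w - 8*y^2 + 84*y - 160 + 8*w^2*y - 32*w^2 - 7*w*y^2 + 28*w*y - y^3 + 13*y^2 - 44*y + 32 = 8*w^2*y + w*(-7*y^2 - 32*y) - y^3 + 5*y^2 + 24*y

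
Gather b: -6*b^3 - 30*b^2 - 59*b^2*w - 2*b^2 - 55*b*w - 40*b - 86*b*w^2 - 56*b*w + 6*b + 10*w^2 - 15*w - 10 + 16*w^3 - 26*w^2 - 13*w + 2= -6*b^3 + b^2*(-59*w - 32) + b*(-86*w^2 - 111*w - 34) + 16*w^3 - 16*w^2 - 28*w - 8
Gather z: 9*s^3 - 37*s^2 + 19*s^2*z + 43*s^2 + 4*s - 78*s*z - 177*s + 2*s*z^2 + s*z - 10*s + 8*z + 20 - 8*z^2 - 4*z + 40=9*s^3 + 6*s^2 - 183*s + z^2*(2*s - 8) + z*(19*s^2 - 77*s + 4) + 60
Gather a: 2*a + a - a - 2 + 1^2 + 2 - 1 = 2*a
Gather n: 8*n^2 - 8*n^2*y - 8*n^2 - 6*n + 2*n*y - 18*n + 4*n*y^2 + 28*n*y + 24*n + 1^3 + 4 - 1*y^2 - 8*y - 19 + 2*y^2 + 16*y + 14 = -8*n^2*y + n*(4*y^2 + 30*y) + y^2 + 8*y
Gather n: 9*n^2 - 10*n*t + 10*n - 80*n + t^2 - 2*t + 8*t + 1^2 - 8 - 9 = 9*n^2 + n*(-10*t - 70) + t^2 + 6*t - 16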